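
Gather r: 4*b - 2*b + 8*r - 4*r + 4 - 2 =2*b + 4*r + 2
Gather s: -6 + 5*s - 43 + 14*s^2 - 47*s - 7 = 14*s^2 - 42*s - 56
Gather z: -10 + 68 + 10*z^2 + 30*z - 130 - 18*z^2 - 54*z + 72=-8*z^2 - 24*z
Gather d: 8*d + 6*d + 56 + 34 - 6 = 14*d + 84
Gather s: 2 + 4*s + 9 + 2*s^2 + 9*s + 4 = 2*s^2 + 13*s + 15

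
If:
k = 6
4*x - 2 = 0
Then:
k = 6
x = 1/2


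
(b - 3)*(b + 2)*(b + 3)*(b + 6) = b^4 + 8*b^3 + 3*b^2 - 72*b - 108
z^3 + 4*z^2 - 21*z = z*(z - 3)*(z + 7)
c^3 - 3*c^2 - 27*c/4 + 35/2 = (c - 7/2)*(c - 2)*(c + 5/2)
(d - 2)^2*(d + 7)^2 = d^4 + 10*d^3 - 3*d^2 - 140*d + 196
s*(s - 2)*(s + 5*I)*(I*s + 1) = I*s^4 - 4*s^3 - 2*I*s^3 + 8*s^2 + 5*I*s^2 - 10*I*s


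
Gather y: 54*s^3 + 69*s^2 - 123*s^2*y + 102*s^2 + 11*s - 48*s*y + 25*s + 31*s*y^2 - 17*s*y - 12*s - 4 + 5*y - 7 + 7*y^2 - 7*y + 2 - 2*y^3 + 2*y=54*s^3 + 171*s^2 + 24*s - 2*y^3 + y^2*(31*s + 7) + y*(-123*s^2 - 65*s) - 9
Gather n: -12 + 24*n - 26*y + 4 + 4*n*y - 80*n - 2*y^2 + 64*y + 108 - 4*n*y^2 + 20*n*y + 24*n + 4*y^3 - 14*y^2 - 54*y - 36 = n*(-4*y^2 + 24*y - 32) + 4*y^3 - 16*y^2 - 16*y + 64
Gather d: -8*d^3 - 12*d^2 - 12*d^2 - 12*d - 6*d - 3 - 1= -8*d^3 - 24*d^2 - 18*d - 4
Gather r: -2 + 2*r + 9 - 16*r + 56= 63 - 14*r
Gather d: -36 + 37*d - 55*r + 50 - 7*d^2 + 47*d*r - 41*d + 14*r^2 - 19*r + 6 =-7*d^2 + d*(47*r - 4) + 14*r^2 - 74*r + 20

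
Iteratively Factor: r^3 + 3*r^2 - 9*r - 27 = (r - 3)*(r^2 + 6*r + 9) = (r - 3)*(r + 3)*(r + 3)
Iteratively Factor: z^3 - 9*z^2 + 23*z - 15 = (z - 1)*(z^2 - 8*z + 15) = (z - 3)*(z - 1)*(z - 5)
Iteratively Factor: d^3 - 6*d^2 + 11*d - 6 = (d - 2)*(d^2 - 4*d + 3) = (d - 2)*(d - 1)*(d - 3)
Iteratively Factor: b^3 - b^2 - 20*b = (b - 5)*(b^2 + 4*b) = b*(b - 5)*(b + 4)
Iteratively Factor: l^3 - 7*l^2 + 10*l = (l - 5)*(l^2 - 2*l) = l*(l - 5)*(l - 2)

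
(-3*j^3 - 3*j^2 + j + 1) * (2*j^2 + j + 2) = -6*j^5 - 9*j^4 - 7*j^3 - 3*j^2 + 3*j + 2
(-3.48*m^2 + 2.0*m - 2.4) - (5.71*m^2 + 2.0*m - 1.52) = -9.19*m^2 - 0.88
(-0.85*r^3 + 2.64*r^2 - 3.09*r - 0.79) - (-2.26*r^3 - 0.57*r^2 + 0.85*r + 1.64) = 1.41*r^3 + 3.21*r^2 - 3.94*r - 2.43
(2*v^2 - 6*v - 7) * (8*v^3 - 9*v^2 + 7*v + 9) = 16*v^5 - 66*v^4 + 12*v^3 + 39*v^2 - 103*v - 63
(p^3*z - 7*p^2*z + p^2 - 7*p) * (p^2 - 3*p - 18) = p^5*z - 10*p^4*z + p^4 + 3*p^3*z - 10*p^3 + 126*p^2*z + 3*p^2 + 126*p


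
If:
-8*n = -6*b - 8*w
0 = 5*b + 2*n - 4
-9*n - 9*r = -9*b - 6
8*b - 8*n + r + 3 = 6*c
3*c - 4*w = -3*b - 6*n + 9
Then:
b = 146/201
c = 859/603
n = 37/201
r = 81/67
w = -145/402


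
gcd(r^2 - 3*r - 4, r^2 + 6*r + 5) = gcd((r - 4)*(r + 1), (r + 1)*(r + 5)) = r + 1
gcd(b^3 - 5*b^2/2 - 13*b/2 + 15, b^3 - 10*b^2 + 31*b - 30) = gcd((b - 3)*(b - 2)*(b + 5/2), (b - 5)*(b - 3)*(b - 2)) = b^2 - 5*b + 6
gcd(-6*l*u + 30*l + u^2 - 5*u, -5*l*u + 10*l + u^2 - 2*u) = 1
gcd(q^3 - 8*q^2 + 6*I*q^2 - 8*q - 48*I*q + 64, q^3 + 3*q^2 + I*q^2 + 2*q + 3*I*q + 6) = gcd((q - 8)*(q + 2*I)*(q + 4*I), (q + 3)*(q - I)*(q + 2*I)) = q + 2*I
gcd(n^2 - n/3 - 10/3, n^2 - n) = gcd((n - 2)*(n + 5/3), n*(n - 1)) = 1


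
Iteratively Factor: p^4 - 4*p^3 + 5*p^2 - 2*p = (p - 1)*(p^3 - 3*p^2 + 2*p) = (p - 1)^2*(p^2 - 2*p) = (p - 2)*(p - 1)^2*(p)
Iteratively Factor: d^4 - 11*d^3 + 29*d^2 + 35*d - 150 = (d - 5)*(d^3 - 6*d^2 - d + 30) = (d - 5)*(d - 3)*(d^2 - 3*d - 10) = (d - 5)*(d - 3)*(d + 2)*(d - 5)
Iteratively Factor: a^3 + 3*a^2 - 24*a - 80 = (a - 5)*(a^2 + 8*a + 16) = (a - 5)*(a + 4)*(a + 4)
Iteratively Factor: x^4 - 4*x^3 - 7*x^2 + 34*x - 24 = (x - 4)*(x^3 - 7*x + 6) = (x - 4)*(x + 3)*(x^2 - 3*x + 2) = (x - 4)*(x - 1)*(x + 3)*(x - 2)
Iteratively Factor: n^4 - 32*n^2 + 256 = (n - 4)*(n^3 + 4*n^2 - 16*n - 64) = (n - 4)*(n + 4)*(n^2 - 16) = (n - 4)*(n + 4)^2*(n - 4)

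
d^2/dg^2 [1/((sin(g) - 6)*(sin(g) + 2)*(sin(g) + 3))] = (-9*sin(g)^6 + 11*sin(g)^5 + 56*sin(g)^4 - 412*sin(g)^3 - 570*sin(g)^2 + 1224*sin(g) + 1080)/((sin(g) - 6)^3*(sin(g) + 2)^3*(sin(g) + 3)^3)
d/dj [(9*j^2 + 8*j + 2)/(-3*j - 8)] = (-27*j^2 - 144*j - 58)/(9*j^2 + 48*j + 64)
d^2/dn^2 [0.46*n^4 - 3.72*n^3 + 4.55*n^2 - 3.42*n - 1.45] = 5.52*n^2 - 22.32*n + 9.1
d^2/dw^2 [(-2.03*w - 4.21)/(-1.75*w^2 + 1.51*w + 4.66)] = ((-21.315*w - 8.6044)*(-1.75*w^2 + 1.51*w + 4.66) - (2.03*w + 4.21)*(3.5*w - 1.51)*(7.0*w - 3.02))/(-1.75*w^2 + 1.51*w + 4.66)^3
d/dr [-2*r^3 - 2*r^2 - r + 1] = -6*r^2 - 4*r - 1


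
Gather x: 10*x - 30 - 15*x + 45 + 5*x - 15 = 0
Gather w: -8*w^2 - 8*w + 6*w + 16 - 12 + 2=-8*w^2 - 2*w + 6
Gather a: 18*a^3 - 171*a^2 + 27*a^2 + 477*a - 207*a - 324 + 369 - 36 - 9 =18*a^3 - 144*a^2 + 270*a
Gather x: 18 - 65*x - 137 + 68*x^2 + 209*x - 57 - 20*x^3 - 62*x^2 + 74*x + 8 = -20*x^3 + 6*x^2 + 218*x - 168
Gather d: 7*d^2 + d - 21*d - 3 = 7*d^2 - 20*d - 3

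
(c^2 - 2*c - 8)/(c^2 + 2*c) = (c - 4)/c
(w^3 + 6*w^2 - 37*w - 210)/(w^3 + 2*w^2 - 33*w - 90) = (w + 7)/(w + 3)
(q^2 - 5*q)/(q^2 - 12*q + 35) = q/(q - 7)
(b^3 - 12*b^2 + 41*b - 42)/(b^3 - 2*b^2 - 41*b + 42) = (b^2 - 5*b + 6)/(b^2 + 5*b - 6)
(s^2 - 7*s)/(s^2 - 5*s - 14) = s/(s + 2)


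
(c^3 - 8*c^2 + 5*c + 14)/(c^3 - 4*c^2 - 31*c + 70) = (c + 1)/(c + 5)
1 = 1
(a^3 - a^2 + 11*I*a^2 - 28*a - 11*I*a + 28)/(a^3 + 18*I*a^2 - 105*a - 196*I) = (a - 1)/(a + 7*I)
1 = 1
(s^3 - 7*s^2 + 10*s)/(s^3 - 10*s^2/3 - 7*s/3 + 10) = 3*s*(s - 5)/(3*s^2 - 4*s - 15)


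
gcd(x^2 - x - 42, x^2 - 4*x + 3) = 1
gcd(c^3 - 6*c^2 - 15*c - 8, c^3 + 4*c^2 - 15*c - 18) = c + 1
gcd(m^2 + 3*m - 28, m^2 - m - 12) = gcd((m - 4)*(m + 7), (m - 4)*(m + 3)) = m - 4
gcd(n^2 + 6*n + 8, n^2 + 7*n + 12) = n + 4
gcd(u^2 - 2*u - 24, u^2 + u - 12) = u + 4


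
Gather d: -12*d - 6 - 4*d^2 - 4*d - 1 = -4*d^2 - 16*d - 7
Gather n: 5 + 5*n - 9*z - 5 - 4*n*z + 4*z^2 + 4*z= n*(5 - 4*z) + 4*z^2 - 5*z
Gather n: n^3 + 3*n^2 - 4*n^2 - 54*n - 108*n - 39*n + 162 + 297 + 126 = n^3 - n^2 - 201*n + 585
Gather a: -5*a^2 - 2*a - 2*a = -5*a^2 - 4*a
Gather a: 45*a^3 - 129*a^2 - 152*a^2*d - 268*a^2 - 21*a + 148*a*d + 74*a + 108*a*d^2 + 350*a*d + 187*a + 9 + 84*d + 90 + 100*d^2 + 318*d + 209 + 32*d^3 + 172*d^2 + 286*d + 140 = 45*a^3 + a^2*(-152*d - 397) + a*(108*d^2 + 498*d + 240) + 32*d^3 + 272*d^2 + 688*d + 448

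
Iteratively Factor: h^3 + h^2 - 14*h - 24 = (h - 4)*(h^2 + 5*h + 6) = (h - 4)*(h + 2)*(h + 3)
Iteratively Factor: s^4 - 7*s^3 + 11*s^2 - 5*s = (s - 1)*(s^3 - 6*s^2 + 5*s) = (s - 1)^2*(s^2 - 5*s) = s*(s - 1)^2*(s - 5)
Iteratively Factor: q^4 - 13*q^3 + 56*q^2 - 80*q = (q - 5)*(q^3 - 8*q^2 + 16*q) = (q - 5)*(q - 4)*(q^2 - 4*q) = q*(q - 5)*(q - 4)*(q - 4)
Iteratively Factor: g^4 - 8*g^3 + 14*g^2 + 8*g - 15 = (g - 5)*(g^3 - 3*g^2 - g + 3) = (g - 5)*(g + 1)*(g^2 - 4*g + 3) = (g - 5)*(g - 3)*(g + 1)*(g - 1)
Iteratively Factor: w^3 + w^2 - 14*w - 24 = (w + 3)*(w^2 - 2*w - 8) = (w - 4)*(w + 3)*(w + 2)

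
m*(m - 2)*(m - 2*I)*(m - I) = m^4 - 2*m^3 - 3*I*m^3 - 2*m^2 + 6*I*m^2 + 4*m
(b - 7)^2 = b^2 - 14*b + 49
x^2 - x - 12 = (x - 4)*(x + 3)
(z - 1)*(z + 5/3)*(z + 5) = z^3 + 17*z^2/3 + 5*z/3 - 25/3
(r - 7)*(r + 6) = r^2 - r - 42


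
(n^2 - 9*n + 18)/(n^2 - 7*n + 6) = (n - 3)/(n - 1)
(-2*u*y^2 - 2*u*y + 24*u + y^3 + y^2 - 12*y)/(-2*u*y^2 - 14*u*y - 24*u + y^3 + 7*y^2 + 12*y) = (y - 3)/(y + 3)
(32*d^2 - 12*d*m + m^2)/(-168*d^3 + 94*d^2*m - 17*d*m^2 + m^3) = (-8*d + m)/(42*d^2 - 13*d*m + m^2)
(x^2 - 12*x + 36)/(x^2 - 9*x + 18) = (x - 6)/(x - 3)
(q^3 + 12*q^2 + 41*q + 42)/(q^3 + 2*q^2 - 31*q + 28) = (q^2 + 5*q + 6)/(q^2 - 5*q + 4)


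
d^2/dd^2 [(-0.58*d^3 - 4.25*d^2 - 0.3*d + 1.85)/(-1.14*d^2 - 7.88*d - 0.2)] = (8.88178419700125e-16*d^5 - 2.8421709430404e-14*d^4 - 3.81241600000004*d^3 - 14.75508*d^2 - 99.98472*d - 229.51128)/(1.481544*d^6 + 30.722544*d^5 + 213.142608*d^4 + 500.083712*d^3 + 37.39344*d^2 + 0.9456*d + 0.008)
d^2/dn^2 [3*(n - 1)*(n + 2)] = 6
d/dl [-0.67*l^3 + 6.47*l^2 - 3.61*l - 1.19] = -2.01*l^2 + 12.94*l - 3.61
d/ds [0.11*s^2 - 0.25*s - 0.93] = 0.22*s - 0.25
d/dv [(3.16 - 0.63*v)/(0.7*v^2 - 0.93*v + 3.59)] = (0.441*v^2 - 4.424*v + 0.6771)/(0.49*v^4 - 1.302*v^3 + 5.8909*v^2 - 6.6774*v + 12.8881)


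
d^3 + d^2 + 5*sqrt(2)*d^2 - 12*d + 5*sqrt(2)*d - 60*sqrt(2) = (d - 3)*(d + 4)*(d + 5*sqrt(2))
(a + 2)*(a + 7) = a^2 + 9*a + 14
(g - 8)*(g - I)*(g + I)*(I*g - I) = I*g^4 - 9*I*g^3 + 9*I*g^2 - 9*I*g + 8*I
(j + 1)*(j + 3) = j^2 + 4*j + 3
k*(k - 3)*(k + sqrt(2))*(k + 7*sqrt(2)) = k^4 - 3*k^3 + 8*sqrt(2)*k^3 - 24*sqrt(2)*k^2 + 14*k^2 - 42*k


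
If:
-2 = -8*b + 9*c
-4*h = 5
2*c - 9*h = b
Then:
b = -389/28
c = -88/7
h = -5/4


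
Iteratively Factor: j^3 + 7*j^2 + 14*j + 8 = (j + 2)*(j^2 + 5*j + 4) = (j + 2)*(j + 4)*(j + 1)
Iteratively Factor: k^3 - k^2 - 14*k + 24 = (k - 3)*(k^2 + 2*k - 8) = (k - 3)*(k - 2)*(k + 4)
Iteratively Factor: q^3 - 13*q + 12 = (q - 1)*(q^2 + q - 12) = (q - 1)*(q + 4)*(q - 3)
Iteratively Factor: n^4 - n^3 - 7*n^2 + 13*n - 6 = (n - 1)*(n^3 - 7*n + 6) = (n - 2)*(n - 1)*(n^2 + 2*n - 3) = (n - 2)*(n - 1)*(n + 3)*(n - 1)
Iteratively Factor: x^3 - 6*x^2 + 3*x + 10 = (x - 2)*(x^2 - 4*x - 5) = (x - 2)*(x + 1)*(x - 5)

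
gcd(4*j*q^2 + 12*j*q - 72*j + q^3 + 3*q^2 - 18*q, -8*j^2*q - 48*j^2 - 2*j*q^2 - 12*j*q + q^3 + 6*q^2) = q + 6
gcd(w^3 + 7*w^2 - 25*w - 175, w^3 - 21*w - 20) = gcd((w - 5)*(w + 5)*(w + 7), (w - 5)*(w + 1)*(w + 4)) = w - 5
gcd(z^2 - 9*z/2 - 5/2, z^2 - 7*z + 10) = z - 5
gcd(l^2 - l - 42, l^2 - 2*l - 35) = l - 7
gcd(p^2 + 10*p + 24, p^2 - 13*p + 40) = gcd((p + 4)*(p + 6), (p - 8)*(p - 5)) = 1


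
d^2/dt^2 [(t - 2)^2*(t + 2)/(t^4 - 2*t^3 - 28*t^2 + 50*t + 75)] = 2*(t^9 - 6*t^8 + 72*t^7 - 326*t^6 + 48*t^5 + 204*t^4 + 3548*t^3 + 7866*t^2 - 38325*t + 40550)/(t^12 - 6*t^11 - 72*t^10 + 478*t^9 + 1641*t^8 - 13404*t^7 - 9352*t^6 + 150300*t^5 - 61725*t^4 - 538750*t^3 + 90000*t^2 + 843750*t + 421875)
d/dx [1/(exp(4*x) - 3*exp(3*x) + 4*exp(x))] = (-4*exp(3*x) + 9*exp(2*x) - 4)*exp(-x)/(exp(3*x) - 3*exp(2*x) + 4)^2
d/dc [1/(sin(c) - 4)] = -cos(c)/(sin(c) - 4)^2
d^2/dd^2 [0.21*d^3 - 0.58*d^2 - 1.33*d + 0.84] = 1.26*d - 1.16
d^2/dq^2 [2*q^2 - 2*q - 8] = 4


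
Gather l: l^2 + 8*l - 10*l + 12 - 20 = l^2 - 2*l - 8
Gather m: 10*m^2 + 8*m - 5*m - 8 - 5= 10*m^2 + 3*m - 13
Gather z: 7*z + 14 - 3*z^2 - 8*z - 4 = -3*z^2 - z + 10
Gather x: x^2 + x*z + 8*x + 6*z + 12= x^2 + x*(z + 8) + 6*z + 12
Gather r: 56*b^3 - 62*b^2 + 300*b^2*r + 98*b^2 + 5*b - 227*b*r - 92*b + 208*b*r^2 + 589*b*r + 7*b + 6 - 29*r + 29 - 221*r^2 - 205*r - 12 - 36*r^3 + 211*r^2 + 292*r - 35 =56*b^3 + 36*b^2 - 80*b - 36*r^3 + r^2*(208*b - 10) + r*(300*b^2 + 362*b + 58) - 12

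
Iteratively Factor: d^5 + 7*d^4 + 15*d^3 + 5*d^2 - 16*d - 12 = (d + 2)*(d^4 + 5*d^3 + 5*d^2 - 5*d - 6) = (d - 1)*(d + 2)*(d^3 + 6*d^2 + 11*d + 6) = (d - 1)*(d + 2)*(d + 3)*(d^2 + 3*d + 2) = (d - 1)*(d + 1)*(d + 2)*(d + 3)*(d + 2)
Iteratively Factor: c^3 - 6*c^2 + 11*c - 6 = (c - 2)*(c^2 - 4*c + 3) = (c - 2)*(c - 1)*(c - 3)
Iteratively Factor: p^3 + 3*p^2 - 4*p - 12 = (p + 3)*(p^2 - 4) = (p - 2)*(p + 3)*(p + 2)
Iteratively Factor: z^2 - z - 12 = (z - 4)*(z + 3)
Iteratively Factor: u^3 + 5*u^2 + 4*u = (u + 1)*(u^2 + 4*u) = u*(u + 1)*(u + 4)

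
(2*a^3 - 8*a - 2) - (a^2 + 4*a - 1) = 2*a^3 - a^2 - 12*a - 1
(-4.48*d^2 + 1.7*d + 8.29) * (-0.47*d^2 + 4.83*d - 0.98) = 2.1056*d^4 - 22.4374*d^3 + 8.7051*d^2 + 38.3747*d - 8.1242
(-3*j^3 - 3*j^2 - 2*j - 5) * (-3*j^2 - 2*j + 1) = 9*j^5 + 15*j^4 + 9*j^3 + 16*j^2 + 8*j - 5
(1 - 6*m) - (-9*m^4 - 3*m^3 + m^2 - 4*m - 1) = 9*m^4 + 3*m^3 - m^2 - 2*m + 2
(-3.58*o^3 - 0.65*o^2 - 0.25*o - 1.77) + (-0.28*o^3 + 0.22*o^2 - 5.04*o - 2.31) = -3.86*o^3 - 0.43*o^2 - 5.29*o - 4.08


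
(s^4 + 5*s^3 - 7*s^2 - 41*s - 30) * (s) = s^5 + 5*s^4 - 7*s^3 - 41*s^2 - 30*s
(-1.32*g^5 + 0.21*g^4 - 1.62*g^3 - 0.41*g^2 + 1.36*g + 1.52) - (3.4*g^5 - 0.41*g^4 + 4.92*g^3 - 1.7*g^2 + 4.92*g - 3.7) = -4.72*g^5 + 0.62*g^4 - 6.54*g^3 + 1.29*g^2 - 3.56*g + 5.22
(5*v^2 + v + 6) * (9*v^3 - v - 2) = 45*v^5 + 9*v^4 + 49*v^3 - 11*v^2 - 8*v - 12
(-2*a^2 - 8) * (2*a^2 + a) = -4*a^4 - 2*a^3 - 16*a^2 - 8*a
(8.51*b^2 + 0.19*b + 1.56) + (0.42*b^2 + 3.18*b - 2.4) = 8.93*b^2 + 3.37*b - 0.84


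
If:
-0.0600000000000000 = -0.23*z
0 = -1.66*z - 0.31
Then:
No Solution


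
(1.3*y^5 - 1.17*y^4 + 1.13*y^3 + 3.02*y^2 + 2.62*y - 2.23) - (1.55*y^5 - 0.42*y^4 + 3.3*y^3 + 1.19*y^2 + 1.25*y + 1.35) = -0.25*y^5 - 0.75*y^4 - 2.17*y^3 + 1.83*y^2 + 1.37*y - 3.58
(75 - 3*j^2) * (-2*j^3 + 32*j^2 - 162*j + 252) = 6*j^5 - 96*j^4 + 336*j^3 + 1644*j^2 - 12150*j + 18900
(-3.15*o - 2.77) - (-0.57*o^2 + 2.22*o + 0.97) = 0.57*o^2 - 5.37*o - 3.74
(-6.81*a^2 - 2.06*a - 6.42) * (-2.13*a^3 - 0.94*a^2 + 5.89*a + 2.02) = 14.5053*a^5 + 10.7892*a^4 - 24.4999*a^3 - 19.8548*a^2 - 41.975*a - 12.9684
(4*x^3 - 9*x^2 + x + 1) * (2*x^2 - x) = 8*x^5 - 22*x^4 + 11*x^3 + x^2 - x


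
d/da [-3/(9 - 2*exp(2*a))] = -12*exp(2*a)/(2*exp(2*a) - 9)^2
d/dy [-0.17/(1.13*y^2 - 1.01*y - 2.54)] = (0.3842*y - 0.1717)/(-1.13*y^2 + 1.01*y + 2.54)^2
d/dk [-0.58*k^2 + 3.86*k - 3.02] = 3.86 - 1.16*k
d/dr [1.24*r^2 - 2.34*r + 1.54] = 2.48*r - 2.34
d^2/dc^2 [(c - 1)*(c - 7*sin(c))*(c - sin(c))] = 8*c^2*sin(c) - 8*c*sin(c) - 32*c*cos(c) + 14*c*cos(2*c) + 6*c + 16*sqrt(2)*cos(c + pi/4) - 14*sqrt(2)*cos(2*c + pi/4) - 2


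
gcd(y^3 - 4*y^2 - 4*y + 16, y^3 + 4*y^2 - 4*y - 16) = y^2 - 4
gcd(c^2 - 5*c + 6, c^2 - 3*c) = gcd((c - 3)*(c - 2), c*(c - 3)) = c - 3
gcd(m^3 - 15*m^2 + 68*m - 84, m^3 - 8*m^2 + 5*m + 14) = m^2 - 9*m + 14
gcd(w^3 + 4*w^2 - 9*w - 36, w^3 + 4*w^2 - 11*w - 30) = w - 3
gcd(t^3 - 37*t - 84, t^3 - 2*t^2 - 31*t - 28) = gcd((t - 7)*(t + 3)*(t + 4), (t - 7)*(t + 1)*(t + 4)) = t^2 - 3*t - 28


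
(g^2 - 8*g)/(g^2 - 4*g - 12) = g*(8 - g)/(-g^2 + 4*g + 12)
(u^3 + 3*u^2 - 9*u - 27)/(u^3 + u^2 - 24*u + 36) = (u^2 + 6*u + 9)/(u^2 + 4*u - 12)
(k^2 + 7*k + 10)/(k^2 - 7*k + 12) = (k^2 + 7*k + 10)/(k^2 - 7*k + 12)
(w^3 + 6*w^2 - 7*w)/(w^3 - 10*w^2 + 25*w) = (w^2 + 6*w - 7)/(w^2 - 10*w + 25)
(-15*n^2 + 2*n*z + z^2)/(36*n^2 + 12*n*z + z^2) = (-15*n^2 + 2*n*z + z^2)/(36*n^2 + 12*n*z + z^2)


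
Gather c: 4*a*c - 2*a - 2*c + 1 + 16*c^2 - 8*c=-2*a + 16*c^2 + c*(4*a - 10) + 1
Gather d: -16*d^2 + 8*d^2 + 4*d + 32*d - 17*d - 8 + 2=-8*d^2 + 19*d - 6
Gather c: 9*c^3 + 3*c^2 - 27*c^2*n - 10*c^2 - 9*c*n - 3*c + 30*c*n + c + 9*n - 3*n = 9*c^3 + c^2*(-27*n - 7) + c*(21*n - 2) + 6*n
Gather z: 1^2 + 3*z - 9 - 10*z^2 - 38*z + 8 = -10*z^2 - 35*z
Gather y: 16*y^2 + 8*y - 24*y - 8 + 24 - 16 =16*y^2 - 16*y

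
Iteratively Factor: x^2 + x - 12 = (x + 4)*(x - 3)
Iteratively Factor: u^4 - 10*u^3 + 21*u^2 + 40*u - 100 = (u - 5)*(u^3 - 5*u^2 - 4*u + 20) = (u - 5)*(u - 2)*(u^2 - 3*u - 10) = (u - 5)*(u - 2)*(u + 2)*(u - 5)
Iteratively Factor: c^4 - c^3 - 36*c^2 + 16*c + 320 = (c - 4)*(c^3 + 3*c^2 - 24*c - 80) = (c - 5)*(c - 4)*(c^2 + 8*c + 16) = (c - 5)*(c - 4)*(c + 4)*(c + 4)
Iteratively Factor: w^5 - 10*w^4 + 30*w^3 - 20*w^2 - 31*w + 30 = (w - 1)*(w^4 - 9*w^3 + 21*w^2 + w - 30) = (w - 5)*(w - 1)*(w^3 - 4*w^2 + w + 6) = (w - 5)*(w - 2)*(w - 1)*(w^2 - 2*w - 3) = (w - 5)*(w - 2)*(w - 1)*(w + 1)*(w - 3)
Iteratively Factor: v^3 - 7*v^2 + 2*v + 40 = (v + 2)*(v^2 - 9*v + 20) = (v - 5)*(v + 2)*(v - 4)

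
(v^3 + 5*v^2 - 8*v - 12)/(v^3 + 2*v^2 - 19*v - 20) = (v^2 + 4*v - 12)/(v^2 + v - 20)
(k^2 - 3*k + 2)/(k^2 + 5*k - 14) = (k - 1)/(k + 7)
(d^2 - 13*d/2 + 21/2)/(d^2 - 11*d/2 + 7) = (d - 3)/(d - 2)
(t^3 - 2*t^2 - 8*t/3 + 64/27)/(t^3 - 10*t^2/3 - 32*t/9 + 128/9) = (9*t^2 + 6*t - 8)/(3*(3*t^2 - 2*t - 16))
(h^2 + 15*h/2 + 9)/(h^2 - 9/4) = 2*(h + 6)/(2*h - 3)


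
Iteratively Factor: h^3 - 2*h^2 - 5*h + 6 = (h - 3)*(h^2 + h - 2) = (h - 3)*(h - 1)*(h + 2)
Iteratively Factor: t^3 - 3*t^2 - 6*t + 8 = (t - 1)*(t^2 - 2*t - 8) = (t - 4)*(t - 1)*(t + 2)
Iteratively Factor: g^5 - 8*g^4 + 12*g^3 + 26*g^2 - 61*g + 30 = (g - 3)*(g^4 - 5*g^3 - 3*g^2 + 17*g - 10) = (g - 3)*(g - 1)*(g^3 - 4*g^2 - 7*g + 10) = (g - 3)*(g - 1)^2*(g^2 - 3*g - 10) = (g - 3)*(g - 1)^2*(g + 2)*(g - 5)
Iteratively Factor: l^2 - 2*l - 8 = (l - 4)*(l + 2)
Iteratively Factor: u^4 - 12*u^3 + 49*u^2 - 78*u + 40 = (u - 4)*(u^3 - 8*u^2 + 17*u - 10) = (u - 4)*(u - 2)*(u^2 - 6*u + 5) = (u - 5)*(u - 4)*(u - 2)*(u - 1)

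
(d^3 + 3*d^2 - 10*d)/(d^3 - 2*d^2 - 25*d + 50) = d/(d - 5)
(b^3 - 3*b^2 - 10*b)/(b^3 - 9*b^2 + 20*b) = (b + 2)/(b - 4)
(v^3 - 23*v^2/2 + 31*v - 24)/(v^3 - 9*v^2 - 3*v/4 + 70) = 2*(2*v^2 - 7*v + 6)/(4*v^2 - 4*v - 35)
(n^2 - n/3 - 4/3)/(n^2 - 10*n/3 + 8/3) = (n + 1)/(n - 2)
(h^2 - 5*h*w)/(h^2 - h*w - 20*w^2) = h/(h + 4*w)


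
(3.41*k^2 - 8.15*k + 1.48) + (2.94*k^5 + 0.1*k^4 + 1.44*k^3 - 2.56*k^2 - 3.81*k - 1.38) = 2.94*k^5 + 0.1*k^4 + 1.44*k^3 + 0.85*k^2 - 11.96*k + 0.1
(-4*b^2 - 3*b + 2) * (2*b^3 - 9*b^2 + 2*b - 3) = -8*b^5 + 30*b^4 + 23*b^3 - 12*b^2 + 13*b - 6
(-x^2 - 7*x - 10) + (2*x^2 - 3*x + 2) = x^2 - 10*x - 8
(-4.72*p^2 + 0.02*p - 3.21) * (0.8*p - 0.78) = -3.776*p^3 + 3.6976*p^2 - 2.5836*p + 2.5038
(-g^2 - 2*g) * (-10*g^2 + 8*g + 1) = 10*g^4 + 12*g^3 - 17*g^2 - 2*g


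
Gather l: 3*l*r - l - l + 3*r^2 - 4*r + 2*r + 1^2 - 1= l*(3*r - 2) + 3*r^2 - 2*r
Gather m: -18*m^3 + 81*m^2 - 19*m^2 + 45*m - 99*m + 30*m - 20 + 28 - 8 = -18*m^3 + 62*m^2 - 24*m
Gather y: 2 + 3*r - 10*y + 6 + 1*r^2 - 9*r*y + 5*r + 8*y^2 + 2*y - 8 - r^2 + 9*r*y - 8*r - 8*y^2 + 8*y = 0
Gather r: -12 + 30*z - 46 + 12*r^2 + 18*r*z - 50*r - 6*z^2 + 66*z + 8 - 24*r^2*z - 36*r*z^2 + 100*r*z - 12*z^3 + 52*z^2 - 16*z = r^2*(12 - 24*z) + r*(-36*z^2 + 118*z - 50) - 12*z^3 + 46*z^2 + 80*z - 50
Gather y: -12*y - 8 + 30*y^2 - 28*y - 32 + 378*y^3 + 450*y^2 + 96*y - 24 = 378*y^3 + 480*y^2 + 56*y - 64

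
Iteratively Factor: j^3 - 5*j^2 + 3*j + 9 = (j - 3)*(j^2 - 2*j - 3) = (j - 3)*(j + 1)*(j - 3)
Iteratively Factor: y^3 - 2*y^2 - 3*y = (y)*(y^2 - 2*y - 3) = y*(y + 1)*(y - 3)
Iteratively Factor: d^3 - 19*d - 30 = (d + 3)*(d^2 - 3*d - 10) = (d + 2)*(d + 3)*(d - 5)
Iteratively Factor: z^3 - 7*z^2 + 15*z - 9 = (z - 3)*(z^2 - 4*z + 3) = (z - 3)*(z - 1)*(z - 3)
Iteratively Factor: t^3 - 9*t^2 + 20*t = (t - 5)*(t^2 - 4*t) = t*(t - 5)*(t - 4)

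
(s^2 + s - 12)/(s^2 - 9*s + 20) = (s^2 + s - 12)/(s^2 - 9*s + 20)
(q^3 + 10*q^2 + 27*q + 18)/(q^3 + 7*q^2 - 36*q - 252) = (q^2 + 4*q + 3)/(q^2 + q - 42)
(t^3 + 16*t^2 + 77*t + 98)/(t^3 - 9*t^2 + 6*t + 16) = (t^3 + 16*t^2 + 77*t + 98)/(t^3 - 9*t^2 + 6*t + 16)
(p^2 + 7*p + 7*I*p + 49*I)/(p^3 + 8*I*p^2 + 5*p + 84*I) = (p + 7)/(p^2 + I*p + 12)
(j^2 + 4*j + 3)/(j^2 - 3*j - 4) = (j + 3)/(j - 4)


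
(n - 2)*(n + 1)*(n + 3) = n^3 + 2*n^2 - 5*n - 6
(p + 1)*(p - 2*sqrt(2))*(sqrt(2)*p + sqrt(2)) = sqrt(2)*p^3 - 4*p^2 + 2*sqrt(2)*p^2 - 8*p + sqrt(2)*p - 4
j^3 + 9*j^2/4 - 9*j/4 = j*(j - 3/4)*(j + 3)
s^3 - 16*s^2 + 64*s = s*(s - 8)^2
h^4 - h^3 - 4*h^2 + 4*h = h*(h - 2)*(h - 1)*(h + 2)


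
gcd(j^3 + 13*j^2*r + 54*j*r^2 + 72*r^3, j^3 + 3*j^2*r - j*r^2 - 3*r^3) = j + 3*r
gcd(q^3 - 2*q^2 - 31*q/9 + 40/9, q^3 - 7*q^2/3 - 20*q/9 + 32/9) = q^2 - 11*q/3 + 8/3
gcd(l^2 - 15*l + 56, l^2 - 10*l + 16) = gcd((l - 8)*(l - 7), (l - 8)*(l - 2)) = l - 8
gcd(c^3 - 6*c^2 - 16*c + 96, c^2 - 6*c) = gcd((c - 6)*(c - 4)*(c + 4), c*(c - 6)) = c - 6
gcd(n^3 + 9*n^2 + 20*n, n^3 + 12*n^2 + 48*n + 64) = n + 4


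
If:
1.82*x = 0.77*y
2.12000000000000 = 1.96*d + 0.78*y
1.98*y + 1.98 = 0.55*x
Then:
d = 1.53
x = -0.48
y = -1.13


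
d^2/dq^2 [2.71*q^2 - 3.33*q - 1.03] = 5.42000000000000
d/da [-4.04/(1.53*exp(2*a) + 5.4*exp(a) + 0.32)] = (12.3624*exp(a) + 21.816)*exp(a)/(1.53*exp(2*a) + 5.4*exp(a) + 0.32)^2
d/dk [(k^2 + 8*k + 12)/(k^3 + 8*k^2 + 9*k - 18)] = (-k^2 - 4*k - 7)/(k^4 + 4*k^3 - 2*k^2 - 12*k + 9)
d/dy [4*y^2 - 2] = 8*y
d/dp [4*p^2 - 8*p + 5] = 8*p - 8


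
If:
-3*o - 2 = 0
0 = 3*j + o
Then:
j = 2/9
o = -2/3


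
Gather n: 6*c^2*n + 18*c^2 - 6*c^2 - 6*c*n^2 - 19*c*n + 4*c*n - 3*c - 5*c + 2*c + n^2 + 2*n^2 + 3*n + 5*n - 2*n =12*c^2 - 6*c + n^2*(3 - 6*c) + n*(6*c^2 - 15*c + 6)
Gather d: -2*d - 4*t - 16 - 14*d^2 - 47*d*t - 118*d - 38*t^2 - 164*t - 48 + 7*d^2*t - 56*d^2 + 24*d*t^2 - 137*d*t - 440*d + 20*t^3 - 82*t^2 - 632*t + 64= d^2*(7*t - 70) + d*(24*t^2 - 184*t - 560) + 20*t^3 - 120*t^2 - 800*t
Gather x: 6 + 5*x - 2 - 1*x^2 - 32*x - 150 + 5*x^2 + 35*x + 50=4*x^2 + 8*x - 96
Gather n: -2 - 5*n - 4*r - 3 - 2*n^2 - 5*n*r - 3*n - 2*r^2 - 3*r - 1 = -2*n^2 + n*(-5*r - 8) - 2*r^2 - 7*r - 6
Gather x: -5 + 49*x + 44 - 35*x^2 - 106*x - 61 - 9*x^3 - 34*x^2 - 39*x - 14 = -9*x^3 - 69*x^2 - 96*x - 36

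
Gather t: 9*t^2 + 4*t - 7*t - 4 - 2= 9*t^2 - 3*t - 6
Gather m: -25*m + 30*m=5*m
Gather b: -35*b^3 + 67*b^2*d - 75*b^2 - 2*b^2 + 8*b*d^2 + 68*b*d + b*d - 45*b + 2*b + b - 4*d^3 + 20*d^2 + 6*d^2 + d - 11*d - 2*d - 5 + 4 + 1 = -35*b^3 + b^2*(67*d - 77) + b*(8*d^2 + 69*d - 42) - 4*d^3 + 26*d^2 - 12*d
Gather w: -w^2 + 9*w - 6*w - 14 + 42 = -w^2 + 3*w + 28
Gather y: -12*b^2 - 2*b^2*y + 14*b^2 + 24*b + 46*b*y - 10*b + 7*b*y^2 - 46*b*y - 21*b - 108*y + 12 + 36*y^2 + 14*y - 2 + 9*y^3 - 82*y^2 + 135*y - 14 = 2*b^2 - 7*b + 9*y^3 + y^2*(7*b - 46) + y*(41 - 2*b^2) - 4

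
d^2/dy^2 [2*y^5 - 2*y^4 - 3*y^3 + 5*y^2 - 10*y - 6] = 40*y^3 - 24*y^2 - 18*y + 10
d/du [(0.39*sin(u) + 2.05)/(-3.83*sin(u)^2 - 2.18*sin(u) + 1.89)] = (1.4937*sin(u)^2 + 15.703*sin(u) + 5.2061)*cos(u)/(14.6689*sin(u)^4 + 16.6988*sin(u)^3 - 9.725*sin(u)^2 - 8.2404*sin(u) + 3.5721)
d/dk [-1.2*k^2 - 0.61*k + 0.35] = -2.4*k - 0.61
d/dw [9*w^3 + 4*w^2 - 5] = w*(27*w + 8)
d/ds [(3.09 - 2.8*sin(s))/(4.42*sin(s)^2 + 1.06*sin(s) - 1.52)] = (12.376*sin(s)^2 - 27.3156*sin(s) + 0.980599999999999)*cos(s)/(19.5364*sin(s)^4 + 9.3704*sin(s)^3 - 12.3132*sin(s)^2 - 3.2224*sin(s) + 2.3104)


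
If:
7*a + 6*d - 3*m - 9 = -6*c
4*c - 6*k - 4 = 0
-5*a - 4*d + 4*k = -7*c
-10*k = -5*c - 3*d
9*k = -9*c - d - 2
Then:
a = 46/25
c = 2/5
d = -2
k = -2/5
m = -143/75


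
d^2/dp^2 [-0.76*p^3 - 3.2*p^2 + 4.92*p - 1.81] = -4.56*p - 6.4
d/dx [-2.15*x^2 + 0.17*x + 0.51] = 0.17 - 4.3*x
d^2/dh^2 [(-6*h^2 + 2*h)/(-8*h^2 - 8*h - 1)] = 4*(-256*h^3 - 72*h^2 + 24*h + 11)/(512*h^6 + 1536*h^5 + 1728*h^4 + 896*h^3 + 216*h^2 + 24*h + 1)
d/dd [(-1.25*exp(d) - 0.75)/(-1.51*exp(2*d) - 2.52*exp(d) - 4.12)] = (-1.8875*exp(2*d) - 2.265*exp(d) + 3.26)*exp(d)/(2.2801*exp(4*d) + 7.6104*exp(3*d) + 18.7928*exp(2*d) + 20.7648*exp(d) + 16.9744)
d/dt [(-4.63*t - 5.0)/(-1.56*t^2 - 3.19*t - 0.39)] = (7.2228*t^2 + 14.7697*t - (3.12*t + 3.19)*(4.63*t + 5.0) + 1.8057)/(1.56*t^2 + 3.19*t + 0.39)^2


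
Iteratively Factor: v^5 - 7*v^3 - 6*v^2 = (v + 2)*(v^4 - 2*v^3 - 3*v^2) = (v - 3)*(v + 2)*(v^3 + v^2) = v*(v - 3)*(v + 2)*(v^2 + v) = v^2*(v - 3)*(v + 2)*(v + 1)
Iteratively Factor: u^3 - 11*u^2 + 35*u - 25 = (u - 5)*(u^2 - 6*u + 5) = (u - 5)^2*(u - 1)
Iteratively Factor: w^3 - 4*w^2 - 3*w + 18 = (w - 3)*(w^2 - w - 6) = (w - 3)*(w + 2)*(w - 3)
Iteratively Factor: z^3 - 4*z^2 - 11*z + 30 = (z - 2)*(z^2 - 2*z - 15) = (z - 2)*(z + 3)*(z - 5)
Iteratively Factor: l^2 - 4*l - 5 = (l + 1)*(l - 5)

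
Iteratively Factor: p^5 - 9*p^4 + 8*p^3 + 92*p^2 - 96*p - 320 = (p + 2)*(p^4 - 11*p^3 + 30*p^2 + 32*p - 160) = (p + 2)^2*(p^3 - 13*p^2 + 56*p - 80) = (p - 4)*(p + 2)^2*(p^2 - 9*p + 20) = (p - 4)^2*(p + 2)^2*(p - 5)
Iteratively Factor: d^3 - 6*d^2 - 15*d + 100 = (d + 4)*(d^2 - 10*d + 25) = (d - 5)*(d + 4)*(d - 5)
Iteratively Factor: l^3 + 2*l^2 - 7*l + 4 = (l - 1)*(l^2 + 3*l - 4) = (l - 1)^2*(l + 4)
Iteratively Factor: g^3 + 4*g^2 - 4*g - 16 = (g - 2)*(g^2 + 6*g + 8) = (g - 2)*(g + 4)*(g + 2)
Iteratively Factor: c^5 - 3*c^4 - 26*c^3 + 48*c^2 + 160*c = (c + 2)*(c^4 - 5*c^3 - 16*c^2 + 80*c) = c*(c + 2)*(c^3 - 5*c^2 - 16*c + 80) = c*(c - 5)*(c + 2)*(c^2 - 16) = c*(c - 5)*(c + 2)*(c + 4)*(c - 4)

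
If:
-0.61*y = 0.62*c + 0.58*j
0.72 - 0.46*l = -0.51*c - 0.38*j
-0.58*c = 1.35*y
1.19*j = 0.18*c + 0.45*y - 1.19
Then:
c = 1.65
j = -1.02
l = 2.55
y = -0.71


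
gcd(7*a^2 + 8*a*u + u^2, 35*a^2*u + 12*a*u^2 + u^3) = 7*a + u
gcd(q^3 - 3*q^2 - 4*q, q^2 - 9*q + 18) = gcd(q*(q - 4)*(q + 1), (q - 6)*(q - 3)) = 1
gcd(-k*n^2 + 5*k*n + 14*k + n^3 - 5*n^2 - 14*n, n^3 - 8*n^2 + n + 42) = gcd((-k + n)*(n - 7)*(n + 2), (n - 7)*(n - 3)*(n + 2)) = n^2 - 5*n - 14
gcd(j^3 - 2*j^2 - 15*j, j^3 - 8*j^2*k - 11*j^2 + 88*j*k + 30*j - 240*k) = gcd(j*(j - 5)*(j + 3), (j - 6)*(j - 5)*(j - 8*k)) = j - 5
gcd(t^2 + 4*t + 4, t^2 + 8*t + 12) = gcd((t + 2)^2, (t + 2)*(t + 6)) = t + 2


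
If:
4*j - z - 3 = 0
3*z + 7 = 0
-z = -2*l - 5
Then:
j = 1/6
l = -11/3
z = -7/3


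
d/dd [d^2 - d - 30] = 2*d - 1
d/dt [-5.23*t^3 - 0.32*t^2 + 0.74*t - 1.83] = -15.69*t^2 - 0.64*t + 0.74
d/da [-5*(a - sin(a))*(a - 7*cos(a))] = -5*(a - sin(a))*(7*sin(a) + 1) + 5*(a - 7*cos(a))*(cos(a) - 1)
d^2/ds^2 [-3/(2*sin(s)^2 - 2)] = (9 - 6*cos(s)^2)/cos(s)^4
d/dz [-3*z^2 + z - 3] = 1 - 6*z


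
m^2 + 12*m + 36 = (m + 6)^2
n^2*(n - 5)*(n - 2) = n^4 - 7*n^3 + 10*n^2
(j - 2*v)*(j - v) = j^2 - 3*j*v + 2*v^2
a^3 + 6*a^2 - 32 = (a - 2)*(a + 4)^2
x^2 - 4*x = x*(x - 4)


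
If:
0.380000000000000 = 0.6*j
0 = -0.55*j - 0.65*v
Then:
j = 0.63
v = -0.54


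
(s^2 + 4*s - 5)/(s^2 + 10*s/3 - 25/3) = 3*(s - 1)/(3*s - 5)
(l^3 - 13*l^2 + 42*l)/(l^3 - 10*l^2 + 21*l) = (l - 6)/(l - 3)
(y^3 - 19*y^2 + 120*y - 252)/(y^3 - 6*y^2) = 1 - 13/y + 42/y^2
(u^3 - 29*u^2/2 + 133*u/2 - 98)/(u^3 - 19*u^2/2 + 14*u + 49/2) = (u - 4)/(u + 1)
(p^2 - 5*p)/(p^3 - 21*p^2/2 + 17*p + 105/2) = 2*p/(2*p^2 - 11*p - 21)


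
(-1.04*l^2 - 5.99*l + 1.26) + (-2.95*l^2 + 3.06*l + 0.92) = -3.99*l^2 - 2.93*l + 2.18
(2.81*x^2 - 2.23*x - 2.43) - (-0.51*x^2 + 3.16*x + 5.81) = 3.32*x^2 - 5.39*x - 8.24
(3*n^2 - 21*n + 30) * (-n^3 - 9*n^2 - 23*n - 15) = -3*n^5 - 6*n^4 + 90*n^3 + 168*n^2 - 375*n - 450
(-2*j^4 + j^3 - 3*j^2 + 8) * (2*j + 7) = -4*j^5 - 12*j^4 + j^3 - 21*j^2 + 16*j + 56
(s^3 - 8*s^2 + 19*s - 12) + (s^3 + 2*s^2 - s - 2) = 2*s^3 - 6*s^2 + 18*s - 14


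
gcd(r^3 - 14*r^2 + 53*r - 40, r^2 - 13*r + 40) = r^2 - 13*r + 40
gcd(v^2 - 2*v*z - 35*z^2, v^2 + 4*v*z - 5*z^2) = v + 5*z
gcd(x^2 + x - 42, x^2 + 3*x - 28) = x + 7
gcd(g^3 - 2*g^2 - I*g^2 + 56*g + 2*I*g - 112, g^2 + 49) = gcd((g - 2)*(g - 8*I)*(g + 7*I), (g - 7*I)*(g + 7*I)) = g + 7*I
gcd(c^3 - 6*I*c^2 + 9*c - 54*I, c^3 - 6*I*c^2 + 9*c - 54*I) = c^3 - 6*I*c^2 + 9*c - 54*I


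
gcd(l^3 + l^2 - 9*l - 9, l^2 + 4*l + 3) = l^2 + 4*l + 3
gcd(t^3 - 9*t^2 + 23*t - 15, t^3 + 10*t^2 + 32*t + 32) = 1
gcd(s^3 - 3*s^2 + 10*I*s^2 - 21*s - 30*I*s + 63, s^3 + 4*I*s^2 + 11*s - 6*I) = 1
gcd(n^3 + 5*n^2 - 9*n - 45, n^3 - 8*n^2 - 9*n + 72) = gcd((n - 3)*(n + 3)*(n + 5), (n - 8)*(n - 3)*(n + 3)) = n^2 - 9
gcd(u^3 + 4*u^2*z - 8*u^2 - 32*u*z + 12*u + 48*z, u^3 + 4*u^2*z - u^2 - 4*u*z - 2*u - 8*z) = u^2 + 4*u*z - 2*u - 8*z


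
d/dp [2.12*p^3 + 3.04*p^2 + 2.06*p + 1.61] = 6.36*p^2 + 6.08*p + 2.06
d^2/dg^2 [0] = 0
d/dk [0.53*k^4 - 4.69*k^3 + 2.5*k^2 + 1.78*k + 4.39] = 2.12*k^3 - 14.07*k^2 + 5.0*k + 1.78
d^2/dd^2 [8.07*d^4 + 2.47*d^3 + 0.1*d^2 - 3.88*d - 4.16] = 96.84*d^2 + 14.82*d + 0.2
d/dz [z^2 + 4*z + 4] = 2*z + 4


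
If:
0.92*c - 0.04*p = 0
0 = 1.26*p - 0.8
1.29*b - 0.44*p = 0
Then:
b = 0.22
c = 0.03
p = 0.63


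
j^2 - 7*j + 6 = (j - 6)*(j - 1)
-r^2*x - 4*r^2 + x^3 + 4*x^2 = (-r + x)*(r + x)*(x + 4)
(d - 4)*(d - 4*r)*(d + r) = d^3 - 3*d^2*r - 4*d^2 - 4*d*r^2 + 12*d*r + 16*r^2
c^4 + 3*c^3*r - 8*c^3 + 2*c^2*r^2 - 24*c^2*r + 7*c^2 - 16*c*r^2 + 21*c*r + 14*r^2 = (c - 7)*(c - 1)*(c + r)*(c + 2*r)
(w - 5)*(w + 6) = w^2 + w - 30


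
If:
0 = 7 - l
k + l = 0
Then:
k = -7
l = 7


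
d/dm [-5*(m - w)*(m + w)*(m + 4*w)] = -15*m^2 - 40*m*w + 5*w^2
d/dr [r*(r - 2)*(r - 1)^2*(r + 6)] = 5*r^4 + 8*r^3 - 57*r^2 + 56*r - 12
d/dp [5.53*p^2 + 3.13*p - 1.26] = 11.06*p + 3.13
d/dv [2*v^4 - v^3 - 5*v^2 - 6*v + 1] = 8*v^3 - 3*v^2 - 10*v - 6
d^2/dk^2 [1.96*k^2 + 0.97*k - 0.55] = 3.92000000000000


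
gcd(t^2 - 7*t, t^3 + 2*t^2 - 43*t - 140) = t - 7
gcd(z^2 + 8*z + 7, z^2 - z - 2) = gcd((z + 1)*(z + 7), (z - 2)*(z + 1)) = z + 1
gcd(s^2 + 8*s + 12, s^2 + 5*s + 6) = s + 2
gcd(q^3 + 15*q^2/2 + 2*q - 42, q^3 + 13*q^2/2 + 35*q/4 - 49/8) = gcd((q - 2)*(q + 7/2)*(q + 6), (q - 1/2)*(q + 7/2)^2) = q + 7/2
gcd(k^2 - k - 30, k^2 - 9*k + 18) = k - 6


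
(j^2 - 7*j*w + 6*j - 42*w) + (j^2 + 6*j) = 2*j^2 - 7*j*w + 12*j - 42*w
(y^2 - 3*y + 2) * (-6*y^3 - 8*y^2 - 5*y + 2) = -6*y^5 + 10*y^4 + 7*y^3 + y^2 - 16*y + 4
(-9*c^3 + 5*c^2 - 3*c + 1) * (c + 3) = -9*c^4 - 22*c^3 + 12*c^2 - 8*c + 3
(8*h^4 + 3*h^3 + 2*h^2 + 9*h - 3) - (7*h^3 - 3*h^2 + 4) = 8*h^4 - 4*h^3 + 5*h^2 + 9*h - 7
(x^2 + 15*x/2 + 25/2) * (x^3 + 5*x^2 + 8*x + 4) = x^5 + 25*x^4/2 + 58*x^3 + 253*x^2/2 + 130*x + 50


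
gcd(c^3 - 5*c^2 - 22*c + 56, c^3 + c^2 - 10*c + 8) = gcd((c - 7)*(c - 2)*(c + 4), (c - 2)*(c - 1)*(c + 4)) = c^2 + 2*c - 8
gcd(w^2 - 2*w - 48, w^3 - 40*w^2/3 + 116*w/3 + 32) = w - 8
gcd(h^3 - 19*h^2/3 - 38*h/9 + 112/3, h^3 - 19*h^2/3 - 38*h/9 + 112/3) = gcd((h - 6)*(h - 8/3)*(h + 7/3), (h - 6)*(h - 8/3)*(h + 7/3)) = h^3 - 19*h^2/3 - 38*h/9 + 112/3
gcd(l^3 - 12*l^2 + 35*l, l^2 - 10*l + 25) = l - 5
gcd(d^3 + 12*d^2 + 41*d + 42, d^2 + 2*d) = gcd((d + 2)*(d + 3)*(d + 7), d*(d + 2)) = d + 2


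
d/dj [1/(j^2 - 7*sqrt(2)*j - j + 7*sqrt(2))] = (-2*j + 1 + 7*sqrt(2))/(j^2 - 7*sqrt(2)*j - j + 7*sqrt(2))^2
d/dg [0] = 0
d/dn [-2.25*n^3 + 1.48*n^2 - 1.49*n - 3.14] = -6.75*n^2 + 2.96*n - 1.49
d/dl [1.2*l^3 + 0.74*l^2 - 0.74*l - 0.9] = 3.6*l^2 + 1.48*l - 0.74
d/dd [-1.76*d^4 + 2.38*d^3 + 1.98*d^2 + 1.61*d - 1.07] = -7.04*d^3 + 7.14*d^2 + 3.96*d + 1.61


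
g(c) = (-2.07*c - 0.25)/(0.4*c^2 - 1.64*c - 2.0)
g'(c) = (1.64 - 0.8*c)*(-2.07*c - 0.25)/(0.4*c^2 - 1.64*c - 2.0)^2 - 2.07/(0.4*c^2 - 1.64*c - 2.0)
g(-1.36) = 2.64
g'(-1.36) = 5.30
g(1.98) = 1.18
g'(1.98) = 0.54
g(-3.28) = 0.85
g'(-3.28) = 0.20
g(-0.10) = 0.02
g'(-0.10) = 1.11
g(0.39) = 0.41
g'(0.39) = 0.59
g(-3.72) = 0.77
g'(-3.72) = 0.16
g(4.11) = 4.42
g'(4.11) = 4.71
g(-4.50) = 0.67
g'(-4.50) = 0.11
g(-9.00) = 0.41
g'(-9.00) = 0.03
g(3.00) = 1.95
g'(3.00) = 1.07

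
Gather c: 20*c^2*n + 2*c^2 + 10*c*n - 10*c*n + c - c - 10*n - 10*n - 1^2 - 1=c^2*(20*n + 2) - 20*n - 2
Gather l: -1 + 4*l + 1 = 4*l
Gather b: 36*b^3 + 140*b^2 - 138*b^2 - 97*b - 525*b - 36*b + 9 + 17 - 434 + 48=36*b^3 + 2*b^2 - 658*b - 360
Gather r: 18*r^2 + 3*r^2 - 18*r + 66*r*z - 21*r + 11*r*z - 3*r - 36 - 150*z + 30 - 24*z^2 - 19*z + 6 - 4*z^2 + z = 21*r^2 + r*(77*z - 42) - 28*z^2 - 168*z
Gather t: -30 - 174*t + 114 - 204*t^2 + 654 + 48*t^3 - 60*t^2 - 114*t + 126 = 48*t^3 - 264*t^2 - 288*t + 864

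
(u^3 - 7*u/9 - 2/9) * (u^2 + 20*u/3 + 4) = u^5 + 20*u^4/3 + 29*u^3/9 - 146*u^2/27 - 124*u/27 - 8/9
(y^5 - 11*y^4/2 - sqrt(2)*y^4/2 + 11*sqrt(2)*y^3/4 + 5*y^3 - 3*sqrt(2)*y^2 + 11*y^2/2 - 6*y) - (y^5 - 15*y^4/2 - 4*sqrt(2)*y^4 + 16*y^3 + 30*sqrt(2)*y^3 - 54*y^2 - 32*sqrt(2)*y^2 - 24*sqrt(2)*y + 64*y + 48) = 2*y^4 + 7*sqrt(2)*y^4/2 - 109*sqrt(2)*y^3/4 - 11*y^3 + 29*sqrt(2)*y^2 + 119*y^2/2 - 70*y + 24*sqrt(2)*y - 48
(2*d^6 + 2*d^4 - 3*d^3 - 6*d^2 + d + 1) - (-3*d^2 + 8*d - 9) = 2*d^6 + 2*d^4 - 3*d^3 - 3*d^2 - 7*d + 10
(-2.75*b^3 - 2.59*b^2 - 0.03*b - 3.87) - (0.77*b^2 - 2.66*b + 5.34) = -2.75*b^3 - 3.36*b^2 + 2.63*b - 9.21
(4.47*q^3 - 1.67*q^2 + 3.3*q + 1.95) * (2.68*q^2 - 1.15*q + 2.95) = 11.9796*q^5 - 9.6161*q^4 + 23.951*q^3 - 3.4955*q^2 + 7.4925*q + 5.7525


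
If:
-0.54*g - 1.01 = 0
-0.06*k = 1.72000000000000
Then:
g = -1.87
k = -28.67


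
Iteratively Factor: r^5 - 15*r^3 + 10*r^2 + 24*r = (r - 2)*(r^4 + 2*r^3 - 11*r^2 - 12*r) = (r - 2)*(r + 4)*(r^3 - 2*r^2 - 3*r) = (r - 3)*(r - 2)*(r + 4)*(r^2 + r) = r*(r - 3)*(r - 2)*(r + 4)*(r + 1)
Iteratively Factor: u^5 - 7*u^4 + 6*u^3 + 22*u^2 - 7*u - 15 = (u - 1)*(u^4 - 6*u^3 + 22*u + 15) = (u - 1)*(u + 1)*(u^3 - 7*u^2 + 7*u + 15) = (u - 5)*(u - 1)*(u + 1)*(u^2 - 2*u - 3) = (u - 5)*(u - 3)*(u - 1)*(u + 1)*(u + 1)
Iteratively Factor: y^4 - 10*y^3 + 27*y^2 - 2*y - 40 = (y - 5)*(y^3 - 5*y^2 + 2*y + 8) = (y - 5)*(y - 2)*(y^2 - 3*y - 4) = (y - 5)*(y - 2)*(y + 1)*(y - 4)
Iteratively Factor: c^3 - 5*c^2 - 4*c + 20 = (c - 2)*(c^2 - 3*c - 10) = (c - 5)*(c - 2)*(c + 2)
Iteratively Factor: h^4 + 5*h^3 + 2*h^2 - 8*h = (h)*(h^3 + 5*h^2 + 2*h - 8) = h*(h - 1)*(h^2 + 6*h + 8) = h*(h - 1)*(h + 4)*(h + 2)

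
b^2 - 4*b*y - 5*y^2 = (b - 5*y)*(b + y)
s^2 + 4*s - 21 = (s - 3)*(s + 7)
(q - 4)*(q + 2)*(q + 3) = q^3 + q^2 - 14*q - 24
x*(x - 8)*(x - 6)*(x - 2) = x^4 - 16*x^3 + 76*x^2 - 96*x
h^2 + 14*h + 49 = (h + 7)^2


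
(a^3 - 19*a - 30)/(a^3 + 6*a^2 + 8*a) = (a^2 - 2*a - 15)/(a*(a + 4))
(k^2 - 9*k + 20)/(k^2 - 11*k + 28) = (k - 5)/(k - 7)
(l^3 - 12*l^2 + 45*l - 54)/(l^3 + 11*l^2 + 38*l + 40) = (l^3 - 12*l^2 + 45*l - 54)/(l^3 + 11*l^2 + 38*l + 40)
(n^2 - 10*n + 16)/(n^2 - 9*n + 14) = (n - 8)/(n - 7)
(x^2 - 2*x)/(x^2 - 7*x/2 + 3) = 2*x/(2*x - 3)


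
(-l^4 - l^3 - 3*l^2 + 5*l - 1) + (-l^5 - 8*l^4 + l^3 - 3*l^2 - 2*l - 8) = -l^5 - 9*l^4 - 6*l^2 + 3*l - 9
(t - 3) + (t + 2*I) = 2*t - 3 + 2*I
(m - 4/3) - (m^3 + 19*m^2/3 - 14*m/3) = -m^3 - 19*m^2/3 + 17*m/3 - 4/3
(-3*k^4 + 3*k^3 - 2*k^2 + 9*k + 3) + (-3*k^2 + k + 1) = -3*k^4 + 3*k^3 - 5*k^2 + 10*k + 4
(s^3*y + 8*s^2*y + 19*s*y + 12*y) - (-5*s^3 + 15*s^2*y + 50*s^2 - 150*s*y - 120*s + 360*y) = s^3*y + 5*s^3 - 7*s^2*y - 50*s^2 + 169*s*y + 120*s - 348*y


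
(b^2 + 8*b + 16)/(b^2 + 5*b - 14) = (b^2 + 8*b + 16)/(b^2 + 5*b - 14)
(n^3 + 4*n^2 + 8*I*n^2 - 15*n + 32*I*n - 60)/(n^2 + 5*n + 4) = (n^2 + 8*I*n - 15)/(n + 1)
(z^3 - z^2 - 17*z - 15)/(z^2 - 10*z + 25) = (z^2 + 4*z + 3)/(z - 5)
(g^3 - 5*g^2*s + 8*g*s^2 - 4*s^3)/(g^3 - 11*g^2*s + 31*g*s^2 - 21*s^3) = (g^2 - 4*g*s + 4*s^2)/(g^2 - 10*g*s + 21*s^2)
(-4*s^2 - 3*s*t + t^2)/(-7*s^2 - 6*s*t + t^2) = (4*s - t)/(7*s - t)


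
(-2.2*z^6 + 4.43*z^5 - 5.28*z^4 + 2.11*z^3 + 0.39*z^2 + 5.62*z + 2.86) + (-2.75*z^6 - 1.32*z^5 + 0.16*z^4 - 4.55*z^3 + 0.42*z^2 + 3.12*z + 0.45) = -4.95*z^6 + 3.11*z^5 - 5.12*z^4 - 2.44*z^3 + 0.81*z^2 + 8.74*z + 3.31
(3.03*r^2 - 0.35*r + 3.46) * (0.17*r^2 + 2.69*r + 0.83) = 0.5151*r^4 + 8.0912*r^3 + 2.1616*r^2 + 9.0169*r + 2.8718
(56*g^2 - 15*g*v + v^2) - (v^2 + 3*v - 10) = 56*g^2 - 15*g*v - 3*v + 10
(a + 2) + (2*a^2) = 2*a^2 + a + 2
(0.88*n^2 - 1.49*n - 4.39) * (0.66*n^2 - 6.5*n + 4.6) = 0.5808*n^4 - 6.7034*n^3 + 10.8356*n^2 + 21.681*n - 20.194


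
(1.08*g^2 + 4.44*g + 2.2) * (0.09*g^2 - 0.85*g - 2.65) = 0.0972*g^4 - 0.5184*g^3 - 6.438*g^2 - 13.636*g - 5.83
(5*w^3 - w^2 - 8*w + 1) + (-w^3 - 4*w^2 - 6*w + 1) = 4*w^3 - 5*w^2 - 14*w + 2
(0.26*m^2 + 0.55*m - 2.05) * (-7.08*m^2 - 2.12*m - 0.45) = -1.8408*m^4 - 4.4452*m^3 + 13.231*m^2 + 4.0985*m + 0.9225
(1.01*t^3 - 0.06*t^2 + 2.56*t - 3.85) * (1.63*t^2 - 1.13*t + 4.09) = 1.6463*t^5 - 1.2391*t^4 + 8.3715*t^3 - 9.4137*t^2 + 14.8209*t - 15.7465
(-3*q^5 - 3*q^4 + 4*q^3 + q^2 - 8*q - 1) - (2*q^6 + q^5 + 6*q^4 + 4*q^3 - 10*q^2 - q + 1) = -2*q^6 - 4*q^5 - 9*q^4 + 11*q^2 - 7*q - 2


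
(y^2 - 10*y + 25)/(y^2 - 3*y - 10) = (y - 5)/(y + 2)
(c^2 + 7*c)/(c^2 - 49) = c/(c - 7)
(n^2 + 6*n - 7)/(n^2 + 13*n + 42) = (n - 1)/(n + 6)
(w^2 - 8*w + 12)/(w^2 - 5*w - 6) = (w - 2)/(w + 1)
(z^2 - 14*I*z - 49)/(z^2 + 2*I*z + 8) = (z^2 - 14*I*z - 49)/(z^2 + 2*I*z + 8)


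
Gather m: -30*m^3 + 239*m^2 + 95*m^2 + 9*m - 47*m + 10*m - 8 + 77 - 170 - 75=-30*m^3 + 334*m^2 - 28*m - 176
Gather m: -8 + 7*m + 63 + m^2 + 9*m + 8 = m^2 + 16*m + 63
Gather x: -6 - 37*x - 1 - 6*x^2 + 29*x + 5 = -6*x^2 - 8*x - 2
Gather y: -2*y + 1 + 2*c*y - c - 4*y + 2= -c + y*(2*c - 6) + 3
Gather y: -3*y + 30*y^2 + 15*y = 30*y^2 + 12*y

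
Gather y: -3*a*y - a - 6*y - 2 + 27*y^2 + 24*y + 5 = -a + 27*y^2 + y*(18 - 3*a) + 3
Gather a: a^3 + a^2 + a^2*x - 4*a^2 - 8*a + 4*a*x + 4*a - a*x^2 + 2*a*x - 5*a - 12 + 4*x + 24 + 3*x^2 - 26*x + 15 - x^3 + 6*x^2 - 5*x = a^3 + a^2*(x - 3) + a*(-x^2 + 6*x - 9) - x^3 + 9*x^2 - 27*x + 27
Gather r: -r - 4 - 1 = -r - 5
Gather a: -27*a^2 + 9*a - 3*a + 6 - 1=-27*a^2 + 6*a + 5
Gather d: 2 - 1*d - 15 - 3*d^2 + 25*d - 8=-3*d^2 + 24*d - 21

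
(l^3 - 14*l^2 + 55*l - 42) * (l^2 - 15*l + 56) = l^5 - 29*l^4 + 321*l^3 - 1651*l^2 + 3710*l - 2352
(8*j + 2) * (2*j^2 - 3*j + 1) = 16*j^3 - 20*j^2 + 2*j + 2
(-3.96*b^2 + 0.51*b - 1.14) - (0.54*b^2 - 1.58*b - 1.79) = -4.5*b^2 + 2.09*b + 0.65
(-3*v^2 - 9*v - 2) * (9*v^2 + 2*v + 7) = -27*v^4 - 87*v^3 - 57*v^2 - 67*v - 14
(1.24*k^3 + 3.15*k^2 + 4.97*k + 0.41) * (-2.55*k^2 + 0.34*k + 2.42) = -3.162*k^5 - 7.6109*k^4 - 8.6017*k^3 + 8.2673*k^2 + 12.1668*k + 0.9922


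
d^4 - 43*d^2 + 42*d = d*(d - 6)*(d - 1)*(d + 7)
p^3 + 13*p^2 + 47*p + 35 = (p + 1)*(p + 5)*(p + 7)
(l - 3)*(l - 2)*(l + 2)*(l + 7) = l^4 + 4*l^3 - 25*l^2 - 16*l + 84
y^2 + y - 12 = (y - 3)*(y + 4)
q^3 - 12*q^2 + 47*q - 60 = (q - 5)*(q - 4)*(q - 3)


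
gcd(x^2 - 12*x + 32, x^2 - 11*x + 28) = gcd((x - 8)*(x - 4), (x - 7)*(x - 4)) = x - 4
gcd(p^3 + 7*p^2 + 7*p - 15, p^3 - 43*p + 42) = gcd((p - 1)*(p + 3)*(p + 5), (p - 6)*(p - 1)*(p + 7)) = p - 1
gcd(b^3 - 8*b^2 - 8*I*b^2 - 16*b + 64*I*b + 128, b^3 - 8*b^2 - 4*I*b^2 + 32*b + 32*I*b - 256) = b - 8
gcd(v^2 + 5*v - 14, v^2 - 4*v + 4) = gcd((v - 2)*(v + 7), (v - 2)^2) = v - 2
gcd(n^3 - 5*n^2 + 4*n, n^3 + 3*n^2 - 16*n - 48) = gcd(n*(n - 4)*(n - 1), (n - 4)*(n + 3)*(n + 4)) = n - 4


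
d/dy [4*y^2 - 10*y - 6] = 8*y - 10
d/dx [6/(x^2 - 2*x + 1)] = 12*(1 - x)/(x^2 - 2*x + 1)^2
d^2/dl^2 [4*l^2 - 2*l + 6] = 8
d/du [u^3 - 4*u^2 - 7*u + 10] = 3*u^2 - 8*u - 7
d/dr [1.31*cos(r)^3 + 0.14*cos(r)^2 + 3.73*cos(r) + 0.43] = (3.93*sin(r)^2 - 0.28*cos(r) - 7.66)*sin(r)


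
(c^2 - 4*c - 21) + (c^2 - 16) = 2*c^2 - 4*c - 37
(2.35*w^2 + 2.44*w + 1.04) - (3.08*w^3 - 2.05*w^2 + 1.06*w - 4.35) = -3.08*w^3 + 4.4*w^2 + 1.38*w + 5.39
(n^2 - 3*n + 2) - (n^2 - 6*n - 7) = 3*n + 9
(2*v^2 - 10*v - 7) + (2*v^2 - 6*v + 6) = 4*v^2 - 16*v - 1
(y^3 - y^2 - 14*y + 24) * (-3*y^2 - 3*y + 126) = -3*y^5 + 171*y^3 - 156*y^2 - 1836*y + 3024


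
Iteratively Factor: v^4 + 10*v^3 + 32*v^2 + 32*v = (v + 4)*(v^3 + 6*v^2 + 8*v) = v*(v + 4)*(v^2 + 6*v + 8) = v*(v + 4)^2*(v + 2)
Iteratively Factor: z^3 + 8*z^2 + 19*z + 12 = (z + 1)*(z^2 + 7*z + 12) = (z + 1)*(z + 3)*(z + 4)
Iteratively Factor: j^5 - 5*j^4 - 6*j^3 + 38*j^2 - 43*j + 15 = (j - 5)*(j^4 - 6*j^2 + 8*j - 3) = (j - 5)*(j - 1)*(j^3 + j^2 - 5*j + 3) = (j - 5)*(j - 1)^2*(j^2 + 2*j - 3) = (j - 5)*(j - 1)^2*(j + 3)*(j - 1)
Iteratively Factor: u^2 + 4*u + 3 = (u + 3)*(u + 1)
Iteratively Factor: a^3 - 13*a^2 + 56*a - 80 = (a - 4)*(a^2 - 9*a + 20) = (a - 4)^2*(a - 5)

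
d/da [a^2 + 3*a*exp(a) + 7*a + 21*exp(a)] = 3*a*exp(a) + 2*a + 24*exp(a) + 7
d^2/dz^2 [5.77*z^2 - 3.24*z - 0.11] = 11.5400000000000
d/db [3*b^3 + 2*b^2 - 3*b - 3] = 9*b^2 + 4*b - 3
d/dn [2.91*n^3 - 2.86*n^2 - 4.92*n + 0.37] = 8.73*n^2 - 5.72*n - 4.92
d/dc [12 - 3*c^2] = -6*c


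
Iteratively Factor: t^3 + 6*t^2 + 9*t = (t + 3)*(t^2 + 3*t) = t*(t + 3)*(t + 3)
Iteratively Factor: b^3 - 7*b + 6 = (b - 2)*(b^2 + 2*b - 3) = (b - 2)*(b - 1)*(b + 3)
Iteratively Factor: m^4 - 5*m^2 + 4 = (m - 2)*(m^3 + 2*m^2 - m - 2) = (m - 2)*(m + 2)*(m^2 - 1) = (m - 2)*(m + 1)*(m + 2)*(m - 1)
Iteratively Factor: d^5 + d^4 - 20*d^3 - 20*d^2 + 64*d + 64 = (d - 2)*(d^4 + 3*d^3 - 14*d^2 - 48*d - 32) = (d - 2)*(d + 1)*(d^3 + 2*d^2 - 16*d - 32) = (d - 2)*(d + 1)*(d + 2)*(d^2 - 16) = (d - 4)*(d - 2)*(d + 1)*(d + 2)*(d + 4)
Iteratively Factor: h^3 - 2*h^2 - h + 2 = (h - 1)*(h^2 - h - 2) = (h - 2)*(h - 1)*(h + 1)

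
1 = 1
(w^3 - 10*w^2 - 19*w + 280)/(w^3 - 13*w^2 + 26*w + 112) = (w + 5)/(w + 2)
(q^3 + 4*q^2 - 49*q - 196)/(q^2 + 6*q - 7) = (q^2 - 3*q - 28)/(q - 1)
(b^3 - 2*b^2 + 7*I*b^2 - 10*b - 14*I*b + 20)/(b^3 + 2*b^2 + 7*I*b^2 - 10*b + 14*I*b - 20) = (b - 2)/(b + 2)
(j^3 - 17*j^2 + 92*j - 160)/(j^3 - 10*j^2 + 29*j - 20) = (j - 8)/(j - 1)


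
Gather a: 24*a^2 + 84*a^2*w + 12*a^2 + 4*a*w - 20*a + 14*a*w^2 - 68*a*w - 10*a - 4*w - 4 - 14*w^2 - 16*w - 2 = a^2*(84*w + 36) + a*(14*w^2 - 64*w - 30) - 14*w^2 - 20*w - 6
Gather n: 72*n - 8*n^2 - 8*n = -8*n^2 + 64*n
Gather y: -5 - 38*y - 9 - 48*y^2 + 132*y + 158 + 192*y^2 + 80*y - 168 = 144*y^2 + 174*y - 24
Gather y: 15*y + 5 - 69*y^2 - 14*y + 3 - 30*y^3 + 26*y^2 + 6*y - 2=-30*y^3 - 43*y^2 + 7*y + 6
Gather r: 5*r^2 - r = 5*r^2 - r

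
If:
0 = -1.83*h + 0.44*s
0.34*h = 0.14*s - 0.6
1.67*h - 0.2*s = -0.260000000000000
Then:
No Solution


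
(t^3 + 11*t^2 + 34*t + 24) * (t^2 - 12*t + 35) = t^5 - t^4 - 63*t^3 + t^2 + 902*t + 840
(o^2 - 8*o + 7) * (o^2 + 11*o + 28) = o^4 + 3*o^3 - 53*o^2 - 147*o + 196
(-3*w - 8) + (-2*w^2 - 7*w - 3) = -2*w^2 - 10*w - 11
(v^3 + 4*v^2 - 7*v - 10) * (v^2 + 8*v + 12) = v^5 + 12*v^4 + 37*v^3 - 18*v^2 - 164*v - 120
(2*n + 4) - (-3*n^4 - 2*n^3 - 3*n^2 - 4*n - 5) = 3*n^4 + 2*n^3 + 3*n^2 + 6*n + 9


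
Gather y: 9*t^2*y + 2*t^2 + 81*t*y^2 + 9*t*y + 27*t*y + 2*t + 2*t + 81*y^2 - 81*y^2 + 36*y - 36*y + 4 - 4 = 2*t^2 + 81*t*y^2 + 4*t + y*(9*t^2 + 36*t)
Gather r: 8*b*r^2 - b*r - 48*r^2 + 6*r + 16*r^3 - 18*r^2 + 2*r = 16*r^3 + r^2*(8*b - 66) + r*(8 - b)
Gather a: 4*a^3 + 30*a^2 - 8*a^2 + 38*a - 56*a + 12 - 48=4*a^3 + 22*a^2 - 18*a - 36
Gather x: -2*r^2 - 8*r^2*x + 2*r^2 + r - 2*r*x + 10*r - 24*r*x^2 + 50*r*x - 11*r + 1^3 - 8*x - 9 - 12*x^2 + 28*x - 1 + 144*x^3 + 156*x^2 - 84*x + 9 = 144*x^3 + x^2*(144 - 24*r) + x*(-8*r^2 + 48*r - 64)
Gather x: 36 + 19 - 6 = 49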